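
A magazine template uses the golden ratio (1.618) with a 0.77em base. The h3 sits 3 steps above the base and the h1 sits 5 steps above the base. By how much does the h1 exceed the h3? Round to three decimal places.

5.277em

Step 3: 0.77 × 1.618³ = 3.26157em
Step 5: 0.77 × 1.618⁵ = 8.53853em
Difference: 8.53853 − 3.26157 = 5.27696em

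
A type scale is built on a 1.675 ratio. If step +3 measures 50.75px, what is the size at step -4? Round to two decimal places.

50.75 ÷ 1.675⁷ = 50.75 ÷ 36.99165 ≈ 1.372

1.37px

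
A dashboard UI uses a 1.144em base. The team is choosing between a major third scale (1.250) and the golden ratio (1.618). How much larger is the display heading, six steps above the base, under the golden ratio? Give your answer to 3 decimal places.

16.162em

Major third: 1.144 × 1.250⁶ = 4.36401em
Golden ratio: 1.144 × 1.618⁶ = 20.52566em
Difference: 20.52566 − 4.36401 = 16.16165em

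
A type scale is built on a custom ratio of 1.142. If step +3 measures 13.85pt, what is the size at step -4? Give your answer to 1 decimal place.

5.5pt

13.85 ÷ 1.142⁷ = 13.85 ÷ 2.53316 ≈ 5.467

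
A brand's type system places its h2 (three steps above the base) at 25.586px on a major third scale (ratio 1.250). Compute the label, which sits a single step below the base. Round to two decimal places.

25.586 ÷ 1.250⁴ = 25.586 ÷ 2.44141 ≈ 10.480

10.48px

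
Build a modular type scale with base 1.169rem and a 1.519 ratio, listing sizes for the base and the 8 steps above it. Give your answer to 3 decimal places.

1.169rem, 1.776rem, 2.697rem, 4.097rem, 6.224rem, 9.454rem, 14.360rem, 21.813rem, 33.134rem

Step 0: 1.169rem
Step 1: 1.169 × 1.519 = 1.776
Step 2: 1.169 × 1.519² = 2.697
Step 3: 1.169 × 1.519³ = 4.097
Step 4: 1.169 × 1.519⁴ = 6.224
Step 5: 1.169 × 1.519⁵ = 9.454
Step 6: 1.169 × 1.519⁶ = 14.360
Step 7: 1.169 × 1.519⁷ = 21.813
Step 8: 1.169 × 1.519⁸ = 33.134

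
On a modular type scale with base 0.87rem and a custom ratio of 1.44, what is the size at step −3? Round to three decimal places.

0.291rem

Each step on a modular scale multiplies by the ratio, so the size n steps from the base is base × ratioⁿ.
0.87 ÷ 1.44³ = 0.87 ÷ 2.98598 ≈ 0.291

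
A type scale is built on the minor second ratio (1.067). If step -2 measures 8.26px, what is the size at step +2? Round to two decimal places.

The gap is 2 − (-2) = 4 steps, so the factor is 1.067^4.
8.26 × 1.067⁴ = 8.26 × 1.29616 ≈ 10.706

10.71px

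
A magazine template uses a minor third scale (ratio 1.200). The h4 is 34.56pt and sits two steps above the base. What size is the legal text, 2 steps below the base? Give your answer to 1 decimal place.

The gap is -2 − (2) = -4 steps, so the factor is 1.200^-4.
34.56 ÷ 1.200⁴ = 34.56 ÷ 2.07360 ≈ 16.667

16.7pt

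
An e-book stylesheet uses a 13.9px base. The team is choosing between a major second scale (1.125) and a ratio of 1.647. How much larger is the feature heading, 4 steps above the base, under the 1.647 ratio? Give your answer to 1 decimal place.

Major second: 13.9 × 1.125⁴ = 22.265px
At 1.647: 13.9 × 1.647⁴ = 102.280px
Difference: 102.280 − 22.265 = 80.015px

80.0px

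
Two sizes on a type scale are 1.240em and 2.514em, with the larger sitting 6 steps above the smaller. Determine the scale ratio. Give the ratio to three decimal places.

1.125

r⁶ = 2.514 / 1.240, so r = (2.514/1.240)^(1/6).
r = 2.0274^(1/6) ≈ 1.1250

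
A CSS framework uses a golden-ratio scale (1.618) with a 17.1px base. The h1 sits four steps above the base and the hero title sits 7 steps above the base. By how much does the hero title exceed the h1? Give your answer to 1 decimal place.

379.2px

Step 4: 17.1 × 1.618⁴ = 117.195px
Step 7: 17.1 × 1.618⁷ = 496.416px
Difference: 496.416 − 117.195 = 379.221px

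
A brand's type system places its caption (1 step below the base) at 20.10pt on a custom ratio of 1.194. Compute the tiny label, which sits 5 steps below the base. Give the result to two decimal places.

9.89pt

Moving from step -1 to step -5 is 4 steps down, so divide by r⁴.
20.10 ÷ 1.194⁴ = 20.10 ÷ 2.03244 ≈ 9.890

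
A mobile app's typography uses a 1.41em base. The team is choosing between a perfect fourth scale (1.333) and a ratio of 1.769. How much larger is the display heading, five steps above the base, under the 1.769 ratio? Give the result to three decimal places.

18.492em

Perfect fourth: 1.41 × 1.333⁵ = 5.93430em
At 1.769: 1.41 × 1.769⁵ = 24.42633em
Difference: 24.42633 − 5.93430 = 18.49203em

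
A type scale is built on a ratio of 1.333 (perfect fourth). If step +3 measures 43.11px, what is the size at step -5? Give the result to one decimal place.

4.3px

Moving from step +3 to step -5 is 8 steps down, so divide by r⁸.
43.11 ÷ 1.333⁸ = 43.11 ÷ 9.96876 ≈ 4.325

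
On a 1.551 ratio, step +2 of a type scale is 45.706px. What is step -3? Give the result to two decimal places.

45.706 ÷ 1.551⁵ = 45.706 ÷ 8.97551 ≈ 5.092

5.09px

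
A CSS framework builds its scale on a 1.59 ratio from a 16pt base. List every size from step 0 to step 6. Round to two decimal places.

Step 0: 16pt
Step 1: 16.0 × 1.59 = 25.44
Step 2: 16.0 × 1.59² = 40.45
Step 3: 16.0 × 1.59³ = 64.31
Step 4: 16.0 × 1.59⁴ = 102.26
Step 5: 16.0 × 1.59⁵ = 162.59
Step 6: 16.0 × 1.59⁶ = 258.53

16.00pt, 25.44pt, 40.45pt, 64.31pt, 102.26pt, 162.59pt, 258.53pt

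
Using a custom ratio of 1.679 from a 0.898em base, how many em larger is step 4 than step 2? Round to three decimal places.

4.605em

Step 2: 0.898 × 1.679² = 2.53150em
Step 4: 0.898 × 1.679⁴ = 7.13640em
Difference: 7.13640 − 2.53150 = 4.60490em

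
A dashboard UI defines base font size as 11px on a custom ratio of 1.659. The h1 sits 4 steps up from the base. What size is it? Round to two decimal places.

83.33px

A modular type scale is a geometric sequence: sizeₙ = base × rⁿ.
11.0 × 1.659⁴ = 11.0 × 7.57505 ≈ 83.33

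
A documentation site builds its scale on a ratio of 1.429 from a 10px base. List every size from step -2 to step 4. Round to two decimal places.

Step -2: 10.0 ÷ 1.429² = 4.90
Step -1: 10.0 ÷ 1.429 = 7.00
Step 0: 10px
Step 1: 10.0 × 1.429 = 14.29
Step 2: 10.0 × 1.429² = 20.42
Step 3: 10.0 × 1.429³ = 29.18
Step 4: 10.0 × 1.429⁴ = 41.70

4.90px, 7.00px, 10.00px, 14.29px, 20.42px, 29.18px, 41.70px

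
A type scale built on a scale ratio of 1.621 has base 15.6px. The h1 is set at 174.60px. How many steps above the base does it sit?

5

1.621ⁿ = 174.60 / 15.6 = 11.1923
n = ln(11.1923) / ln(1.621) = 2.4152 / 0.4830 ≈ 5.00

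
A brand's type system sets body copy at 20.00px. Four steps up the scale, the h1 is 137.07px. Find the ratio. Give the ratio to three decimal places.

1.618

r⁴ = 137.07 / 20.00, so r = (137.07/20.00)^(1/4).
r = 6.8535^(1/4) ≈ 1.6180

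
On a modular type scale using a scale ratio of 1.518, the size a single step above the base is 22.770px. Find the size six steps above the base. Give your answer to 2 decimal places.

183.54px

22.770 × 1.518⁵ = 22.770 × 8.06044 ≈ 183.536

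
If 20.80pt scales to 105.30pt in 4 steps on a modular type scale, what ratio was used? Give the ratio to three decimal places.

r⁴ = 105.30 / 20.80, so r = (105.30/20.80)^(1/4).
r = 5.0625^(1/4) ≈ 1.5000

1.500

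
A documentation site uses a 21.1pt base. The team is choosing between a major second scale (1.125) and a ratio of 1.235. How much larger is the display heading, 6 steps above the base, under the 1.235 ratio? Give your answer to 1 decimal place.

Major second: 21.1 × 1.125⁶ = 42.776pt
At 1.235: 21.1 × 1.235⁶ = 74.866pt
Difference: 74.866 − 42.776 = 32.090pt

32.1pt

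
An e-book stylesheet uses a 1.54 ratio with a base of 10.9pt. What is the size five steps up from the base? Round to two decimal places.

94.41pt

Every step multiplies by the scale ratio.
10.9 × 1.54⁵ = 10.9 × 8.66171 ≈ 94.41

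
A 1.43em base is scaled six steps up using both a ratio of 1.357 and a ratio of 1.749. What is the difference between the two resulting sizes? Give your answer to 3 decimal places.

At 1.357: 1.43 × 1.357⁶ = 8.92925em
At 1.749: 1.43 × 1.749⁶ = 40.93312em
Difference: 40.93312 − 8.92925 = 32.00387em

32.004em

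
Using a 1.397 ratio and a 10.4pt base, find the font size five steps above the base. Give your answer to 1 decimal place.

10.4 × 1.397⁵ = 10.4 × 5.32086 ≈ 55.34

55.3pt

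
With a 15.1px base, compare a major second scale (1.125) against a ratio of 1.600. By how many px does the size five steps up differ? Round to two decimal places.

Major second: 15.1 × 1.125⁵ = 27.2107px
At 1.600: 15.1 × 1.600⁵ = 158.3350px
Difference: 158.3350 − 27.2107 = 131.1243px

131.12px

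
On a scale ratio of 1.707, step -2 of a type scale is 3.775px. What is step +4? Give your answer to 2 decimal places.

93.39px

3.775 × 1.707⁶ = 3.775 × 24.74008 ≈ 93.394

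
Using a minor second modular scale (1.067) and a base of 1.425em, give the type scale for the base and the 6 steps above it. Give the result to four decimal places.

1.4250em, 1.5205em, 1.6223em, 1.7310em, 1.8470em, 1.9708em, 2.1028em

Step 0: 1.425em
Step 1: 1.425 × 1.067 = 1.5205
Step 2: 1.425 × 1.067² = 1.6223
Step 3: 1.425 × 1.067³ = 1.7310
Step 4: 1.425 × 1.067⁴ = 1.8470
Step 5: 1.425 × 1.067⁵ = 1.9708
Step 6: 1.425 × 1.067⁶ = 2.1028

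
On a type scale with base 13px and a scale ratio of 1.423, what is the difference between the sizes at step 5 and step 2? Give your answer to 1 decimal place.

Step 2: 13.0 × 1.423² = 26.324px
Step 5: 13.0 × 1.423⁵ = 75.852px
Difference: 75.852 − 26.324 = 49.528px

49.5px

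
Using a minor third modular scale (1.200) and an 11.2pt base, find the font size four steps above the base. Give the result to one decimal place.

23.2pt

11.2 × 1.200⁴ = 11.2 × 2.07360 ≈ 23.22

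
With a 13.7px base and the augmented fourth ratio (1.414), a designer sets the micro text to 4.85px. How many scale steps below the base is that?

1.414ⁿ = 13.7 / 4.85 = 2.8247
n = ln(2.8247) / ln(1.414) = 1.0384 / 0.3464 ≈ 3.00

3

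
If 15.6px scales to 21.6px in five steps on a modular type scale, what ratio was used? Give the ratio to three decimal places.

r⁵ = 21.6 / 15.6, so r = (21.6/15.6)^(1/5).
r = 1.3846^(1/5) ≈ 1.0672

1.067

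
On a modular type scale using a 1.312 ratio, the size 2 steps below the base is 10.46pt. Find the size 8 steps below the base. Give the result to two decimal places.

2.05pt

The gap is -8 − (-2) = -6 steps, so the factor is 1.312^-6.
10.46 ÷ 1.312⁶ = 10.46 ÷ 5.10039 ≈ 2.051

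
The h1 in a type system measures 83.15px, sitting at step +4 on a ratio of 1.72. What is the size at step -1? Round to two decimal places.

83.15 ÷ 1.72⁵ = 83.15 ÷ 15.05366 ≈ 5.524

5.52px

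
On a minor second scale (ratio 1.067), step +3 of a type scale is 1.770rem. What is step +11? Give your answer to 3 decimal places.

2.974rem

The gap is 11 − (3) = 8 steps, so the factor is 1.067^8.
1.770 × 1.067⁸ = 1.770 × 1.68002 ≈ 2.974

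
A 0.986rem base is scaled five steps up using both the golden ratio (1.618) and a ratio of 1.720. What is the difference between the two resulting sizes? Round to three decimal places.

3.909rem

Golden ratio: 0.986 × 1.618⁵ = 10.93376rem
At 1.720: 0.986 × 1.720⁵ = 14.84291rem
Difference: 14.84291 − 10.93376 = 3.90915rem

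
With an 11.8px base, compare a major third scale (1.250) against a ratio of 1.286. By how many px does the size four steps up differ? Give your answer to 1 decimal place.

3.5px

Major third: 11.8 × 1.250⁴ = 28.809px
At 1.286: 11.8 × 1.286⁴ = 32.273px
Difference: 32.273 − 28.809 = 3.464px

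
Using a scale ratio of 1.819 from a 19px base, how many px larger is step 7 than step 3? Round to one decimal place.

1137.6px

Step 3: 19.0 × 1.819³ = 114.354px
Step 7: 19.0 × 1.819⁷ = 1251.937px
Difference: 1251.937 − 114.354 = 1137.583px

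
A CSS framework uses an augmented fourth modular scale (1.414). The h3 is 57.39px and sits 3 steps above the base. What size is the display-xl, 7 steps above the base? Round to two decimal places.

57.39 × 1.414⁴ = 57.39 × 3.99758 ≈ 229.421

229.42px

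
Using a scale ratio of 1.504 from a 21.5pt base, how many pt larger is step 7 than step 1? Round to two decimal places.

Step 1: 21.5 × 1.504 = 32.3360pt
Step 7: 21.5 × 1.504⁷ = 374.2599pt
Difference: 374.2599 − 32.3360 = 341.9239pt

341.92pt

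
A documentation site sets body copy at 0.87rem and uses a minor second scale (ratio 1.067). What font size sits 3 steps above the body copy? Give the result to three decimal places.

1.057rem

0.87 × 1.067³ = 0.87 × 1.21477 ≈ 1.057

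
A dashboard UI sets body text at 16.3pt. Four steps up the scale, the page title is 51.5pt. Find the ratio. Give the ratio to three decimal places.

1.333

The ratio satisfies 16.3 × r⁴ = 51.5, so r = (51.5 / 16.3)^(1/4).
r = 3.1595^(1/4) ≈ 1.3332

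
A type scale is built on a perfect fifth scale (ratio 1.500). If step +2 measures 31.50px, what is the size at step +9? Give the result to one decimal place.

Moving from step +2 to step +9 is 7 steps up, so multiply by r⁷.
31.50 × 1.500⁷ = 31.50 × 17.08594 ≈ 538.207

538.2px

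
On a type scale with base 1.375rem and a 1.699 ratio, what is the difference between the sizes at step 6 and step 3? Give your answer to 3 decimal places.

Step 3: 1.375 × 1.699³ = 6.74346rem
Step 6: 1.375 × 1.699⁶ = 33.07219rem
Difference: 33.07219 − 6.74346 = 26.32873rem

26.329rem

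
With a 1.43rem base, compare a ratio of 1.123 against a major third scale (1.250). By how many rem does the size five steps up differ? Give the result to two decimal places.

1.81rem

At 1.123: 1.43 × 1.123⁵ = 2.5541rem
Major third: 1.43 × 1.250⁵ = 4.3640rem
Difference: 4.3640 − 2.5541 = 1.8099rem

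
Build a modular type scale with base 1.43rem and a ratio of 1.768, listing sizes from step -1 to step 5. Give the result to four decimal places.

0.8088rem, 1.4300rem, 2.5282rem, 4.4699rem, 7.9028rem, 13.9722rem, 24.7029rem

Step -1: 1.43 ÷ 1.768 = 0.8088
Step 0: 1.43rem
Step 1: 1.43 × 1.768 = 2.5282
Step 2: 1.43 × 1.768² = 4.4699
Step 3: 1.43 × 1.768³ = 7.9028
Step 4: 1.43 × 1.768⁴ = 13.9722
Step 5: 1.43 × 1.768⁵ = 24.7029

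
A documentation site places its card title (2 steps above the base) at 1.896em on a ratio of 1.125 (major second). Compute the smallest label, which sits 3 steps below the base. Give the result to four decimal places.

1.0521em

The gap is -3 − (2) = -5 steps, so the factor is 1.125^-5.
1.896 ÷ 1.125⁵ = 1.896 ÷ 1.80203 ≈ 1.0521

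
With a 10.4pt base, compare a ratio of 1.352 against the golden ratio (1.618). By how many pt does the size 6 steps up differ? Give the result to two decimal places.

At 1.352: 10.4 × 1.352⁶ = 63.5175pt
Golden ratio: 10.4 × 1.618⁶ = 186.5969pt
Difference: 186.5969 − 63.5175 = 123.0794pt

123.08pt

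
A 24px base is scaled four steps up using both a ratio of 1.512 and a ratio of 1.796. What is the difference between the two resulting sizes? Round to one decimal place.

124.3px

At 1.512: 24.0 × 1.512⁴ = 125.435px
At 1.796: 24.0 × 1.796⁴ = 249.710px
Difference: 249.710 − 125.435 = 124.275px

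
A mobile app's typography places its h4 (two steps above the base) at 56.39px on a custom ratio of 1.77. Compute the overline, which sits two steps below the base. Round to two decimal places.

5.75px

Moving from step +2 to step -2 is 4 steps down, so divide by r⁴.
56.39 ÷ 1.77⁴ = 56.39 ÷ 9.81506 ≈ 5.745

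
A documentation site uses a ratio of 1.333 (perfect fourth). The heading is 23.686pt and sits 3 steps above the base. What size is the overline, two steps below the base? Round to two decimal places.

The gap is -2 − (3) = -5 steps, so the factor is 1.333^-5.
23.686 ÷ 1.333⁵ = 23.686 ÷ 4.20873 ≈ 5.628

5.63pt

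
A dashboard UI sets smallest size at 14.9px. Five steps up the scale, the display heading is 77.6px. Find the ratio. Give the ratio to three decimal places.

r⁵ = 77.6 / 14.9, so r = (77.6/14.9)^(1/5).
r = 5.2081^(1/5) ≈ 1.3910

1.391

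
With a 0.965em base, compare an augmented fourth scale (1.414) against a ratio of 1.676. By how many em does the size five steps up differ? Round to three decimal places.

Augmented fourth: 0.965 × 1.414⁵ = 5.45474em
At 1.676: 0.965 × 1.676⁵ = 12.76137em
Difference: 12.76137 − 5.45474 = 7.30663em

7.307em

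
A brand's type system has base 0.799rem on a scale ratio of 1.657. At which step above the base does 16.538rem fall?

6

1.657ⁿ = 16.538 / 0.799 = 20.6984
n = ln(20.6984) / ln(1.657) = 3.0301 / 0.5050 ≈ 6.00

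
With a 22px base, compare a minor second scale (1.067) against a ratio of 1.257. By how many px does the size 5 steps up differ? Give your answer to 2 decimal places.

Minor second: 22.0 × 1.067⁵ = 30.4260px
At 1.257: 22.0 × 1.257⁵ = 69.0397px
Difference: 69.0397 − 30.4260 = 38.6137px

38.61px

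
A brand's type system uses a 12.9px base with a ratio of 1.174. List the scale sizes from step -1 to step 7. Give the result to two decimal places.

Step -1: 12.9 ÷ 1.174 = 10.99
Step 0: 12.9px
Step 1: 12.9 × 1.174 = 15.14
Step 2: 12.9 × 1.174² = 17.78
Step 3: 12.9 × 1.174³ = 20.87
Step 4: 12.9 × 1.174⁴ = 24.51
Step 5: 12.9 × 1.174⁵ = 28.77
Step 6: 12.9 × 1.174⁶ = 33.78
Step 7: 12.9 × 1.174⁷ = 39.65

10.99px, 12.90px, 15.14px, 17.78px, 20.87px, 24.51px, 28.77px, 33.78px, 39.65px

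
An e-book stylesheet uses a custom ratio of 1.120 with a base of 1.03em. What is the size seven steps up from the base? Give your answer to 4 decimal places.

2.2770em

1.03 × 1.120⁷ = 1.03 × 2.21068 ≈ 2.2770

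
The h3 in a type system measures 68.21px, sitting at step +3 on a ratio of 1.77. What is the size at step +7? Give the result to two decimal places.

The gap is 7 − (3) = 4 steps, so the factor is 1.77^4.
68.21 × 1.77⁴ = 68.21 × 9.81506 ≈ 669.485

669.49px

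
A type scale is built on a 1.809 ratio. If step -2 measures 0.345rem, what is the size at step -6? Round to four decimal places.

The gap is -6 − (-2) = -4 steps, so the factor is 1.809^-4.
0.345 ÷ 1.809⁴ = 0.345 ÷ 10.70913 ≈ 0.0322

0.0322rem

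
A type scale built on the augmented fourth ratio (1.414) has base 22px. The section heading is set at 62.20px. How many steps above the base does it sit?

3

1.414ⁿ = 62.20 / 22 = 2.8273
n = ln(2.8273) / ln(1.414) = 1.0393 / 0.3464 ≈ 3.00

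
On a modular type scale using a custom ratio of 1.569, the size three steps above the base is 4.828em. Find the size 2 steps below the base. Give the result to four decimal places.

Moving from step +3 to step -2 is 5 steps down, so divide by r⁵.
4.828 ÷ 1.569⁵ = 4.828 ÷ 9.50856 ≈ 0.5078

0.5078em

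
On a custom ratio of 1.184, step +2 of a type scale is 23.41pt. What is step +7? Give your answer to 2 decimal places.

54.47pt

Moving from step +2 to step +7 is 5 steps up, so multiply by r⁵.
23.41 × 1.184⁵ = 23.41 × 2.32680 ≈ 54.470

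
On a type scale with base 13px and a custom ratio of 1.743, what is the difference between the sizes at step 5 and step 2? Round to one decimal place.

Step 2: 13.0 × 1.743² = 39.495px
Step 5: 13.0 × 1.743⁵ = 209.137px
Difference: 209.137 − 39.495 = 169.642px

169.6px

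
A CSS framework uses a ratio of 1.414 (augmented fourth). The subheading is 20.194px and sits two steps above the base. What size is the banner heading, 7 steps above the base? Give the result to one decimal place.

114.1px

20.194 × 1.414⁵ = 20.194 × 5.65258 ≈ 114.148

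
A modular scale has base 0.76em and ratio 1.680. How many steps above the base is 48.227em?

8

1.680ⁿ = 48.227 / 0.76 = 63.4566
n = ln(63.4566) / ln(1.680) = 4.1504 / 0.5188 ≈ 8.00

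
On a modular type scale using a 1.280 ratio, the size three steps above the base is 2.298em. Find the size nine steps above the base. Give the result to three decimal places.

10.107em

Moving from step +3 to step +9 is 6 steps up, so multiply by r⁶.
2.298 × 1.280⁶ = 2.298 × 4.39805 ≈ 10.107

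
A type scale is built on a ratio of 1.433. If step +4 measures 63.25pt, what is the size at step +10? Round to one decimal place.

63.25 × 1.433⁶ = 63.25 × 8.65919 ≈ 547.694

547.7pt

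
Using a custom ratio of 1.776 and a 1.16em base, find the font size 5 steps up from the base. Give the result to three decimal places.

Each step on a modular scale multiplies by the ratio, so the size n steps from the base is base × ratioⁿ.
1.16 × 1.776⁵ = 1.16 × 17.66912 ≈ 20.496

20.496em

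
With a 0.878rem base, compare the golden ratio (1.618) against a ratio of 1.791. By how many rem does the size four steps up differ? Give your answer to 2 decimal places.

Golden ratio: 0.878 × 1.618⁴ = 6.0174rem
At 1.791: 0.878 × 1.791⁴ = 9.0339rem
Difference: 9.0339 − 6.0174 = 3.0165rem

3.02rem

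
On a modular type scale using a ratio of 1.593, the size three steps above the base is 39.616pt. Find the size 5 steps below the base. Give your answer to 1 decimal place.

1.0pt

Moving from step +3 to step -5 is 8 steps down, so divide by r⁸.
39.616 ÷ 1.593⁸ = 39.616 ÷ 41.46925 ≈ 0.955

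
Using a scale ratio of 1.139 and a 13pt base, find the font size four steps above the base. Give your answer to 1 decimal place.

Every step multiplies by the scale ratio.
13.0 × 1.139⁴ = 13.0 × 1.68304 ≈ 21.88

21.9pt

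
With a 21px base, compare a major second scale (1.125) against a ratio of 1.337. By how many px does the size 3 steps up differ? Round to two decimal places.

Major second: 21.0 × 1.125³ = 29.9004px
At 1.337: 21.0 × 1.337³ = 50.1896px
Difference: 50.1896 − 29.9004 = 20.2892px

20.29px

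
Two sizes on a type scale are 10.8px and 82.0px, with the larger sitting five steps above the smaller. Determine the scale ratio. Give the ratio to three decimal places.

r⁵ = 82.0 / 10.8, so r = (82.0/10.8)^(1/5).
r = 7.5926^(1/5) ≈ 1.5000

1.500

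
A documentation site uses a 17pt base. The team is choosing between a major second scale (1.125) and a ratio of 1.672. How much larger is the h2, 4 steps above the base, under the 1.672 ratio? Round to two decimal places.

Major second: 17.0 × 1.125⁴ = 27.2307pt
At 1.672: 17.0 × 1.672⁴ = 132.8599pt
Difference: 132.8599 − 27.2307 = 105.6292pt

105.63pt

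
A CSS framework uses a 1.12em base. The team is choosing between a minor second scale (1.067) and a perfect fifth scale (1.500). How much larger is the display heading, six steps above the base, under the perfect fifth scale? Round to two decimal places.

11.10em

Minor second: 1.12 × 1.067⁶ = 1.6527em
Perfect fifth: 1.12 × 1.500⁶ = 12.7575em
Difference: 12.7575 − 1.6527 = 11.1048em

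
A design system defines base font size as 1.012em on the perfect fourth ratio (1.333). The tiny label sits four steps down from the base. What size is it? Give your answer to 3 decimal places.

0.321em

1.012 ÷ 1.333⁴ = 1.012 ÷ 3.15733 ≈ 0.321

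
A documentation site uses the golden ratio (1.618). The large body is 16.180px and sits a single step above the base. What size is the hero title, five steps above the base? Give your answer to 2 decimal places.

Moving from step +1 to step +5 is 4 steps up, so multiply by r⁴.
16.180 × 1.618⁴ = 16.180 × 6.85353 ≈ 110.890

110.89px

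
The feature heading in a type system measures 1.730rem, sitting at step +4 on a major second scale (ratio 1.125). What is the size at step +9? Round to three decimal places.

3.118rem

1.730 × 1.125⁵ = 1.730 × 1.80203 ≈ 3.118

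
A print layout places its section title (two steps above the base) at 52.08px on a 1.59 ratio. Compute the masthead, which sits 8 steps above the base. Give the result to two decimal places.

52.08 × 1.59⁶ = 52.08 × 16.15782 ≈ 841.499

841.50px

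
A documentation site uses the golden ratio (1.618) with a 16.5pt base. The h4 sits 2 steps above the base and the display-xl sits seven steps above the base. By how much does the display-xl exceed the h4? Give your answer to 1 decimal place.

435.8pt

Step 2: 16.5 × 1.618² = 43.196pt
Step 7: 16.5 × 1.618⁷ = 478.998pt
Difference: 478.998 − 43.196 = 435.802pt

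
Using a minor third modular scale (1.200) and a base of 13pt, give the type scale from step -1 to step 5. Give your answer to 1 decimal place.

10.8pt, 13.0pt, 15.6pt, 18.7pt, 22.5pt, 27.0pt, 32.3pt

Step -1: 13.0 ÷ 1.200 = 10.8
Step 0: 13pt
Step 1: 13.0 × 1.200 = 15.6
Step 2: 13.0 × 1.200² = 18.7
Step 3: 13.0 × 1.200³ = 22.5
Step 4: 13.0 × 1.200⁴ = 27.0
Step 5: 13.0 × 1.200⁵ = 32.3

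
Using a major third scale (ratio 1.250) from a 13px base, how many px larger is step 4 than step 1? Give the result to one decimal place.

15.5px

Step 1: 13.0 × 1.250 = 16.250px
Step 4: 13.0 × 1.250⁴ = 31.738px
Difference: 31.738 − 16.250 = 15.488px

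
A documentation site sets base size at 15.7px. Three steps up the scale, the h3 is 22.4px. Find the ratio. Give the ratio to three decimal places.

1.126

The ratio satisfies 15.7 × r³ = 22.4, so r = (22.4 / 15.7)^(1/3).
r = 1.4268^(1/3) ≈ 1.1258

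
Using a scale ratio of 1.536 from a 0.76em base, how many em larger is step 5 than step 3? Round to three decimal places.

Step 3: 0.76 × 1.536³ = 2.75415em
Step 5: 0.76 × 1.536⁵ = 6.49785em
Difference: 6.49785 − 2.75415 = 3.74370em

3.744em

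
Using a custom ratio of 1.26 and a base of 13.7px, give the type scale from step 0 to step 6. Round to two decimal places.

13.70px, 17.26px, 21.75px, 27.41px, 34.53px, 43.51px, 54.82px

Step 0: 13.7px
Step 1: 13.7 × 1.26 = 17.26
Step 2: 13.7 × 1.26² = 21.75
Step 3: 13.7 × 1.26³ = 27.41
Step 4: 13.7 × 1.26⁴ = 34.53
Step 5: 13.7 × 1.26⁵ = 43.51
Step 6: 13.7 × 1.26⁶ = 54.82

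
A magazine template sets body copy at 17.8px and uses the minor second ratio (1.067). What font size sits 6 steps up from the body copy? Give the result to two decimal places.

26.27px

Each step on a modular scale multiplies by the ratio, so the size n steps from the base is base × ratioⁿ.
17.8 × 1.067⁶ = 17.8 × 1.47566 ≈ 26.27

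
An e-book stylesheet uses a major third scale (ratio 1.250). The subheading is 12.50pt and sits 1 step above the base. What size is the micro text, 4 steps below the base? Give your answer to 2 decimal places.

12.50 ÷ 1.250⁵ = 12.50 ÷ 3.05176 ≈ 4.096

4.10pt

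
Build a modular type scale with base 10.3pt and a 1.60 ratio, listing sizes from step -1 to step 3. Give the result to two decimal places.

Step -1: 10.3 ÷ 1.60 = 6.44
Step 0: 10.3pt
Step 1: 10.3 × 1.60 = 16.48
Step 2: 10.3 × 1.60² = 26.37
Step 3: 10.3 × 1.60³ = 42.19

6.44pt, 10.30pt, 16.48pt, 26.37pt, 42.19pt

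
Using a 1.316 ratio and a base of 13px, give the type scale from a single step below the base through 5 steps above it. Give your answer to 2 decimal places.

Step -1: 13.0 ÷ 1.316 = 9.88
Step 0: 13px
Step 1: 13.0 × 1.316 = 17.11
Step 2: 13.0 × 1.316² = 22.51
Step 3: 13.0 × 1.316³ = 29.63
Step 4: 13.0 × 1.316⁴ = 38.99
Step 5: 13.0 × 1.316⁵ = 51.31

9.88px, 13.00px, 17.11px, 22.51px, 29.63px, 38.99px, 51.31px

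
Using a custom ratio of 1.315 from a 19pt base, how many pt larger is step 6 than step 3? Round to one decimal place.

55.0pt

Step 3: 19.0 × 1.315³ = 43.205pt
Step 6: 19.0 × 1.315⁶ = 98.244pt
Difference: 98.244 − 43.205 = 55.039pt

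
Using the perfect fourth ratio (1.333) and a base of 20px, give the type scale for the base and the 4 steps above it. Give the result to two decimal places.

20.00px, 26.66px, 35.54px, 47.37px, 63.15px

Step 0: 20px
Step 1: 20.0 × 1.333 = 26.66
Step 2: 20.0 × 1.333² = 35.54
Step 3: 20.0 × 1.333³ = 47.37
Step 4: 20.0 × 1.333⁴ = 63.15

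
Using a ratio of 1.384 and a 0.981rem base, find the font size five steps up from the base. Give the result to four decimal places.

Every step multiplies by the scale ratio.
0.981 × 1.384⁵ = 0.981 × 5.07786 ≈ 4.9814

4.9814rem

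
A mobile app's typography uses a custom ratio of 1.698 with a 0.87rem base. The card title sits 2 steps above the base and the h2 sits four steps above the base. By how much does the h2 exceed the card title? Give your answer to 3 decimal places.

Step 2: 0.87 × 1.698² = 2.50839rem
Step 4: 0.87 × 1.698⁴ = 7.23219rem
Difference: 7.23219 − 2.50839 = 4.72380rem

4.724rem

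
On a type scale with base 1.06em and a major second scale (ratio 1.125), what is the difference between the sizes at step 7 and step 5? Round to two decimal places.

0.51em

Step 5: 1.06 × 1.125⁵ = 1.9102em
Step 7: 1.06 × 1.125⁷ = 2.4175em
Difference: 2.4175 − 1.9102 = 0.5073em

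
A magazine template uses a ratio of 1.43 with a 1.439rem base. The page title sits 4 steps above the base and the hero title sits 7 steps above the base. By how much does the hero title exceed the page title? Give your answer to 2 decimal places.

Step 4: 1.439 × 1.43⁴ = 6.0173rem
Step 7: 1.439 × 1.43⁷ = 17.5960rem
Difference: 17.5960 − 6.0173 = 11.5787rem

11.58rem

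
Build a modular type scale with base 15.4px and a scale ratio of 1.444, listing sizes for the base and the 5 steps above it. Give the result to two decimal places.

Step 0: 15.4px
Step 1: 15.4 × 1.444 = 22.24
Step 2: 15.4 × 1.444² = 32.11
Step 3: 15.4 × 1.444³ = 46.37
Step 4: 15.4 × 1.444⁴ = 66.96
Step 5: 15.4 × 1.444⁵ = 96.68

15.40px, 22.24px, 32.11px, 46.37px, 66.96px, 96.68px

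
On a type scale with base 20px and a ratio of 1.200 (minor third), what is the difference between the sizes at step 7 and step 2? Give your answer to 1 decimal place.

42.9px

Step 2: 20.0 × 1.200² = 28.800px
Step 7: 20.0 × 1.200⁷ = 71.664px
Difference: 71.664 − 28.800 = 42.864px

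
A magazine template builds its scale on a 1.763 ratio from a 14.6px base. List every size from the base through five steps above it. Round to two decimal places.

14.60px, 25.74px, 45.38px, 80.00px, 141.05px, 248.66px

Step 0: 14.6px
Step 1: 14.6 × 1.763 = 25.74
Step 2: 14.6 × 1.763² = 45.38
Step 3: 14.6 × 1.763³ = 80.00
Step 4: 14.6 × 1.763⁴ = 141.05
Step 5: 14.6 × 1.763⁵ = 248.66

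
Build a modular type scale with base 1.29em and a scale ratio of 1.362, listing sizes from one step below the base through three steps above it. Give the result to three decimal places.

0.947em, 1.290em, 1.757em, 2.393em, 3.259em

Step -1: 1.29 ÷ 1.362 = 0.947
Step 0: 1.29em
Step 1: 1.29 × 1.362 = 1.757
Step 2: 1.29 × 1.362² = 2.393
Step 3: 1.29 × 1.362³ = 3.259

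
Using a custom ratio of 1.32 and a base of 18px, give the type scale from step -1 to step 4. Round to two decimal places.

13.64px, 18.00px, 23.76px, 31.36px, 41.40px, 54.65px

Step -1: 18.0 ÷ 1.32 = 13.64
Step 0: 18px
Step 1: 18.0 × 1.32 = 23.76
Step 2: 18.0 × 1.32² = 31.36
Step 3: 18.0 × 1.32³ = 41.40
Step 4: 18.0 × 1.32⁴ = 54.65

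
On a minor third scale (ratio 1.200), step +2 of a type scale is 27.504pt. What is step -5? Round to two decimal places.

27.504 ÷ 1.200⁷ = 27.504 ÷ 3.58318 ≈ 7.676

7.68pt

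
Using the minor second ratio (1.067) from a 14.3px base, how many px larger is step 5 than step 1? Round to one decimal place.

4.5px

Step 1: 14.3 × 1.067 = 15.258px
Step 5: 14.3 × 1.067⁵ = 19.777px
Difference: 19.777 − 15.258 = 4.519px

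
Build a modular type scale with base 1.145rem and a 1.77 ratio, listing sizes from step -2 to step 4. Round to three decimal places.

Step -2: 1.145 ÷ 1.77² = 0.365
Step -1: 1.145 ÷ 1.77 = 0.647
Step 0: 1.145rem
Step 1: 1.145 × 1.77 = 2.027
Step 2: 1.145 × 1.77² = 3.587
Step 3: 1.145 × 1.77³ = 6.349
Step 4: 1.145 × 1.77⁴ = 11.238

0.365rem, 0.647rem, 1.145rem, 2.027rem, 3.587rem, 6.349rem, 11.238rem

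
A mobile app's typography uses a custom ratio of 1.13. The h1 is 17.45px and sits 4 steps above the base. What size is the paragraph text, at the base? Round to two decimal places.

10.70px

Moving from step +4 to step +0 is 4 steps down, so divide by r⁴.
17.45 ÷ 1.13⁴ = 17.45 ÷ 1.63047 ≈ 10.702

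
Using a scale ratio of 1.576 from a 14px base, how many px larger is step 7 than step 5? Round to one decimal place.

202.0px

Step 5: 14.0 × 1.576⁵ = 136.116px
Step 7: 14.0 × 1.576⁷ = 338.082px
Difference: 338.082 − 136.116 = 201.966px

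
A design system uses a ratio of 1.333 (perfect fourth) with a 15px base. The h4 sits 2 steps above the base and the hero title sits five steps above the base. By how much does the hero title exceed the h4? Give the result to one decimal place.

36.5px

Step 2: 15.0 × 1.333² = 26.653px
Step 5: 15.0 × 1.333⁵ = 63.131px
Difference: 63.131 − 26.653 = 36.478px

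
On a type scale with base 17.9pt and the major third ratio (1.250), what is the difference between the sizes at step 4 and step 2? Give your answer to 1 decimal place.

Step 2: 17.9 × 1.250² = 27.969pt
Step 4: 17.9 × 1.250⁴ = 43.701pt
Difference: 43.701 − 27.969 = 15.732pt

15.7pt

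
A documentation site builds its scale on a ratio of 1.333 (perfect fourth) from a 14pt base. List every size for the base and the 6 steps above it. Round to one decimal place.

14.0pt, 18.7pt, 24.9pt, 33.2pt, 44.2pt, 58.9pt, 78.5pt

Step 0: 14pt
Step 1: 14.0 × 1.333 = 18.7
Step 2: 14.0 × 1.333² = 24.9
Step 3: 14.0 × 1.333³ = 33.2
Step 4: 14.0 × 1.333⁴ = 44.2
Step 5: 14.0 × 1.333⁵ = 58.9
Step 6: 14.0 × 1.333⁶ = 78.5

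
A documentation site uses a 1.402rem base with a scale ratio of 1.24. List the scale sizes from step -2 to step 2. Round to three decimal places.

0.912rem, 1.131rem, 1.402rem, 1.738rem, 2.156rem

Step -2: 1.402 ÷ 1.24² = 0.912
Step -1: 1.402 ÷ 1.24 = 1.131
Step 0: 1.402rem
Step 1: 1.402 × 1.24 = 1.738
Step 2: 1.402 × 1.24² = 2.156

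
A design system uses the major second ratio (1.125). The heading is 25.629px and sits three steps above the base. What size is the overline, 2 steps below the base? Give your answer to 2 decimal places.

25.629 ÷ 1.125⁵ = 25.629 ÷ 1.80203 ≈ 14.222

14.22px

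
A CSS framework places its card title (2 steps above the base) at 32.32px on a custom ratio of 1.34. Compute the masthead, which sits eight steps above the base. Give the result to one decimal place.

32.32 × 1.34⁶ = 32.32 × 5.78934 ≈ 187.111

187.1px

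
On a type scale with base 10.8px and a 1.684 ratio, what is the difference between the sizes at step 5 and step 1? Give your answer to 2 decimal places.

128.08px

Step 1: 10.8 × 1.684 = 18.1872px
Step 5: 10.8 × 1.684⁵ = 146.2629px
Difference: 146.2629 − 18.1872 = 128.0757px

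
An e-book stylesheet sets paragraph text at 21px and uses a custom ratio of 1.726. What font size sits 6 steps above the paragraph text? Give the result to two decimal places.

21.0 × 1.726⁶ = 21.0 × 26.43898 ≈ 555.22

555.22px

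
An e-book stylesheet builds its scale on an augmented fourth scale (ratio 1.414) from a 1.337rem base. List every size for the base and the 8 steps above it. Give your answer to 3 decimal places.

1.337rem, 1.891rem, 2.673rem, 3.780rem, 5.345rem, 7.558rem, 10.686rem, 15.110rem, 21.366rem

Step 0: 1.337rem
Step 1: 1.337 × 1.414 = 1.891
Step 2: 1.337 × 1.414² = 2.673
Step 3: 1.337 × 1.414³ = 3.780
Step 4: 1.337 × 1.414⁴ = 5.345
Step 5: 1.337 × 1.414⁵ = 7.558
Step 6: 1.337 × 1.414⁶ = 10.686
Step 7: 1.337 × 1.414⁷ = 15.110
Step 8: 1.337 × 1.414⁸ = 21.366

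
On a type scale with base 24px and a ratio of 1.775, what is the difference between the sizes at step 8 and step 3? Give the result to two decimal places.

Step 3: 24.0 × 1.775³ = 134.2166px
Step 8: 24.0 × 1.775⁸ = 2364.8201px
Difference: 2364.8201 − 134.2166 = 2230.6035px

2230.60px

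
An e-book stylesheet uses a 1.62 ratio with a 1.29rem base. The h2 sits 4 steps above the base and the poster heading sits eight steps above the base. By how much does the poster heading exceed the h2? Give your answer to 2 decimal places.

Step 4: 1.29 × 1.62⁴ = 8.8848rem
Step 8: 1.29 × 1.62⁸ = 61.1941rem
Difference: 61.1941 − 8.8848 = 52.3093rem

52.31rem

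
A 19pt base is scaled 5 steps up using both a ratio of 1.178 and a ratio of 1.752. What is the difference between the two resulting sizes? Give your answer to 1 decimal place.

270.5pt

At 1.178: 19.0 × 1.178⁵ = 43.100pt
At 1.752: 19.0 × 1.752⁵ = 313.635pt
Difference: 313.635 − 43.100 = 270.535pt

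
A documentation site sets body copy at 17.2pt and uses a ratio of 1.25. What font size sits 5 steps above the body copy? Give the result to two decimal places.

Each step on a modular scale multiplies by the ratio, so the size n steps from the base is base × ratioⁿ.
17.2 × 1.25⁵ = 17.2 × 3.05176 ≈ 52.49

52.49pt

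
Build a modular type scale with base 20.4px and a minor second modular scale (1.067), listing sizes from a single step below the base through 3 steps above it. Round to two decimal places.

19.12px, 20.40px, 21.77px, 23.23px, 24.78px

Step -1: 20.4 ÷ 1.067 = 19.12
Step 0: 20.4px
Step 1: 20.4 × 1.067 = 21.77
Step 2: 20.4 × 1.067² = 23.23
Step 3: 20.4 × 1.067³ = 24.78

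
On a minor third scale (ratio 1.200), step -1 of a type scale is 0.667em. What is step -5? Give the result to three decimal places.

0.667 ÷ 1.200⁴ = 0.667 ÷ 2.07360 ≈ 0.322

0.322em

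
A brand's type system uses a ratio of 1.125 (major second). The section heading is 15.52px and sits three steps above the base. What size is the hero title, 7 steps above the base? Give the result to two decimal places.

24.86px

The gap is 7 − (3) = 4 steps, so the factor is 1.125^4.
15.52 × 1.125⁴ = 15.52 × 1.60181 ≈ 24.860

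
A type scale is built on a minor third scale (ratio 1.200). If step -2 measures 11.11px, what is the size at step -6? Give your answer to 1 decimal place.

5.4px

11.11 ÷ 1.200⁴ = 11.11 ÷ 2.07360 ≈ 5.358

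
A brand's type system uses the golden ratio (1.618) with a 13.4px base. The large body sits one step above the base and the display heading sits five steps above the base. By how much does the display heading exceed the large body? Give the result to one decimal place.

Step 1: 13.4 × 1.618 = 21.681px
Step 5: 13.4 × 1.618⁵ = 148.593px
Difference: 148.593 − 21.681 = 126.912px

126.9px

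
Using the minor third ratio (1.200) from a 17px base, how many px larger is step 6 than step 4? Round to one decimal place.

Step 4: 17.0 × 1.200⁴ = 35.251px
Step 6: 17.0 × 1.200⁶ = 50.762px
Difference: 50.762 − 35.251 = 15.511px

15.5px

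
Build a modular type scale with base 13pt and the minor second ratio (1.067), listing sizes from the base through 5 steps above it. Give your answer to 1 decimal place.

13.0pt, 13.9pt, 14.8pt, 15.8pt, 16.9pt, 18.0pt

Step 0: 13pt
Step 1: 13.0 × 1.067 = 13.9
Step 2: 13.0 × 1.067² = 14.8
Step 3: 13.0 × 1.067³ = 15.8
Step 4: 13.0 × 1.067⁴ = 16.9
Step 5: 13.0 × 1.067⁵ = 18.0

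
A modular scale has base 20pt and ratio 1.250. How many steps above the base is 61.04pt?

1.250ⁿ = 61.04 / 20 = 3.0520
n = ln(3.0520) / ln(1.250) = 1.1158 / 0.2231 ≈ 5.00

5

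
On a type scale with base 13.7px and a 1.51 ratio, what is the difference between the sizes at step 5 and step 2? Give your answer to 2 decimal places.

76.31px

Step 2: 13.7 × 1.51² = 31.2374px
Step 5: 13.7 × 1.51⁵ = 107.5487px
Difference: 107.5487 − 31.2374 = 76.3113px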